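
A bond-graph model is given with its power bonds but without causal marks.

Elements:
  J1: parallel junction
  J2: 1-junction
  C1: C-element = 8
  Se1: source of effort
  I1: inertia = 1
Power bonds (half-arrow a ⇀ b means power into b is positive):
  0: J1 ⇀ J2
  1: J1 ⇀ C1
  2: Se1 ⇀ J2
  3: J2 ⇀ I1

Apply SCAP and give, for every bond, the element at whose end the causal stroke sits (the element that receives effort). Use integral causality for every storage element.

β2 →J2  (Se1 fixes effort; stroke away)
β1 →J1  (prefer integral on C1)
β0 →J2  (0-jn J1 has e-setter on 1)
β3 →I1  (J2: last free bond brings flow in)

bond 0 →J2
bond 1 →J1
bond 2 →J2
bond 3 →I1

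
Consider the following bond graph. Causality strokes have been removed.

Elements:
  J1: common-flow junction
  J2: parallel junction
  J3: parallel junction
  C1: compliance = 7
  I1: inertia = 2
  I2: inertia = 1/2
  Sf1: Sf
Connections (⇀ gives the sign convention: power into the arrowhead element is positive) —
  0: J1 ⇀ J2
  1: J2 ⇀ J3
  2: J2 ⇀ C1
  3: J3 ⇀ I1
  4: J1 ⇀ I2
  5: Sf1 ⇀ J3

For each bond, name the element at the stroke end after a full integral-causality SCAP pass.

#5 stroke→Sf1  (Sf1 (Sf) sets flow on bond)
#2 stroke→J2  (prefer integral on C1)
#0 stroke→J1  (common-e at J2 fixed by 2)
#1 stroke→J3  (common-e at J2 fixed by 2)
#3 stroke→I1  (J3: bond 1 brought effort, rest push out)
#4 stroke→I2  (J1 needs exactly one f-in)

b0 stroke→J1
b1 stroke→J3
b2 stroke→J2
b3 stroke→I1
b4 stroke→I2
b5 stroke→Sf1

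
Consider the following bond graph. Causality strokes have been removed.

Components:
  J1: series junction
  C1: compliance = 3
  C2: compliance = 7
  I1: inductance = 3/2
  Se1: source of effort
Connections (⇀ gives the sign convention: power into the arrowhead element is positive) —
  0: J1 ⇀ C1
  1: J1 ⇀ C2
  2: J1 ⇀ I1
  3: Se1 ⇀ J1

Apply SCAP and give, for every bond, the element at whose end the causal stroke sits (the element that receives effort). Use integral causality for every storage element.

#0 stroke→J1
#1 stroke→J1
#2 stroke→I1
#3 stroke→J1

#3 stroke at J1  (Se1: effort source, stroke at far end)
#0 stroke at J1  (C1 outputs effort q/C1)
#1 stroke at J1  (C2 outputs effort q/C2)
#2 stroke at I1  (J1: last free bond brings flow in)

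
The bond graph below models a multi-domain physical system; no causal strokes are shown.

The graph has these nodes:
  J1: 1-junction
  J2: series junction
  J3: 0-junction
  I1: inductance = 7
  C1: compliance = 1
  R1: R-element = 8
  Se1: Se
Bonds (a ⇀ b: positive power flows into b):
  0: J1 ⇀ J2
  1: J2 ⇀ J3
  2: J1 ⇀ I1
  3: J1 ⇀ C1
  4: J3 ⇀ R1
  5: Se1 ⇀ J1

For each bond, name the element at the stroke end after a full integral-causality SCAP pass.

b5 →J1  (source Se1 imposes e)
b2 →I1  (I1 outputs flow p/I1)
b0 →J1  (common-f at J1 fixed by 2)
b3 →J1  (J1: bond 2 brought flow, rest push out)
b1 →J2  (J2: bond 0 brought flow, rest push out)
b4 →J3  (closing 0-jn rule on J3)

b0 stroke at J1
b1 stroke at J2
b2 stroke at I1
b3 stroke at J1
b4 stroke at J3
b5 stroke at J1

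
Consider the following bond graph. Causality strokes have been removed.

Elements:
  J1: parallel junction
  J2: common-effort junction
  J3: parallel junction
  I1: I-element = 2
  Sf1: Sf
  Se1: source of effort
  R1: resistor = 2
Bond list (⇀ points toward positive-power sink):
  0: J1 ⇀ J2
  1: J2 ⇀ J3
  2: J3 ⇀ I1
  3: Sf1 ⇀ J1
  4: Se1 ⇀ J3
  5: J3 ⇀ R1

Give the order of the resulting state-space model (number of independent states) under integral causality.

#3 →Sf1  (Sf1: flow source, stroke at near end)
#4 →J3  (source Se1 imposes e)
#0 →J1  (J1: last free bond brings effort in)
#1 →J2  (only one effort-in slot at J2)
#2 →I1  (0-jn J3 has e-setter on 4)
#5 →R1  (common-e at J3 fixed by 4)

1  (I1 all integral)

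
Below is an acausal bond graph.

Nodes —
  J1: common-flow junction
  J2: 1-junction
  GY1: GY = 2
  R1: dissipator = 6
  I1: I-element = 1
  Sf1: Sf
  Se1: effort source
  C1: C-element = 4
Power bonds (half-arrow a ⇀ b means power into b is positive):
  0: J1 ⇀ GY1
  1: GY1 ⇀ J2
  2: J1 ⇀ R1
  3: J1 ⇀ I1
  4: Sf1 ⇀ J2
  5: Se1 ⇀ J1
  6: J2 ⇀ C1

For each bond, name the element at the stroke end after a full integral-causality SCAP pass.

b0 stroke at J1
b1 stroke at J2
b2 stroke at J1
b3 stroke at I1
b4 stroke at Sf1
b5 stroke at J1
b6 stroke at J2

bond 4 |Sf1  (Sf1: flow source, stroke at near end)
bond 5 |J1  (source Se1 imposes e)
bond 1 |J2  (common-f at J2 fixed by 4)
bond 6 |J2  (J2: bond 4 brought flow, rest push out)
bond 0 |J1  (through GY1, causality inverts; strokes same side of GY1)
bond 3 |I1  (I1 outputs flow p/I1)
bond 2 |J1  (J1 flow already set via bond 3)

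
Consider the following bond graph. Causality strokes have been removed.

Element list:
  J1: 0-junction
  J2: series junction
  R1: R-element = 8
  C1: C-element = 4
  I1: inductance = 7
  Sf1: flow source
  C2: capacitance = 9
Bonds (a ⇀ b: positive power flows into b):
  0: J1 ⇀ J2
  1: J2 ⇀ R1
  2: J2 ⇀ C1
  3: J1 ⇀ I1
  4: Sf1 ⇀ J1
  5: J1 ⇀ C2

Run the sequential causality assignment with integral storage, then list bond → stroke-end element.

b0 →J2
b1 →R1
b2 →J2
b3 →I1
b4 →Sf1
b5 →J1

β4 →Sf1  (Sf1 fixes flow; stroke at Sf1)
β2 →J2  (C1 outputs effort q/C1)
β3 →I1  (I1 outputs flow p/I1)
β5 →J1  (C2: C, integral causality)
β0 →J2  (0-jn J1 has e-setter on 5)
β1 →R1  (closing 1-jn rule on J2)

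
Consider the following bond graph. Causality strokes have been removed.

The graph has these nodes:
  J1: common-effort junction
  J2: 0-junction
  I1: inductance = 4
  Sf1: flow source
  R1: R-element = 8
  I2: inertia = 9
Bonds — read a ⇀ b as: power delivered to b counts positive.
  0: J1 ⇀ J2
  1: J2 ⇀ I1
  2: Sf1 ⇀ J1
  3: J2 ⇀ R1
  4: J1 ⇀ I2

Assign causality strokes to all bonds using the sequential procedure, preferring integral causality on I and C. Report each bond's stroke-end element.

bond 2 stroke→Sf1  (Sf1 (Sf) sets flow on bond)
bond 1 stroke→I1  (I1 outputs flow p/I1)
bond 4 stroke→I2  (I2: I, integral causality)
bond 0 stroke→J1  (J1 needs exactly one e-in)
bond 3 stroke→J2  (only one effort-in slot at J2)

b0 |J1
b1 |I1
b2 |Sf1
b3 |J2
b4 |I2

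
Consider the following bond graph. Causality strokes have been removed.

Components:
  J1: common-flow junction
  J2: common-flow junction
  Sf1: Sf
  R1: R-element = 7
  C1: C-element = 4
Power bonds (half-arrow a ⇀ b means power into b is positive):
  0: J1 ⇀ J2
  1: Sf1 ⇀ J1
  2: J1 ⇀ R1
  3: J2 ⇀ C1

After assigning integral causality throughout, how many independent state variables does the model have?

bond 1 →Sf1  (Sf1 fixes flow; stroke at Sf1)
bond 0 →J1  (J1 flow already set via bond 1)
bond 2 →J1  (J1 flow already set via bond 1)
bond 3 →J2  (J2 flow already set via bond 0)

1  (C1 all integral)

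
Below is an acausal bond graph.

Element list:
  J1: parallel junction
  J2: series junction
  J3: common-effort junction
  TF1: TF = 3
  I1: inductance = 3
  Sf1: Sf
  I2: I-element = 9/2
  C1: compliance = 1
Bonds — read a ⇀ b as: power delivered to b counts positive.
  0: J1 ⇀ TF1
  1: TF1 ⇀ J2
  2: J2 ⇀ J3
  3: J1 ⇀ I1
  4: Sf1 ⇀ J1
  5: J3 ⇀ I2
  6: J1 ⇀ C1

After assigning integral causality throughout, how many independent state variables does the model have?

#4 →Sf1  (source Sf1 imposes f)
#3 →I1  (I1 integral (f out))
#5 →I2  (I2 integral (f out))
#2 →J3  (closing 0-jn rule on J3)
#1 →J2  (common-f at J2 fixed by 2)
#0 →TF1  (TF TF1: opposite of bond 1)
#6 →J1  (closing 0-jn rule on J1)

3  (C1, I1, I2 all integral)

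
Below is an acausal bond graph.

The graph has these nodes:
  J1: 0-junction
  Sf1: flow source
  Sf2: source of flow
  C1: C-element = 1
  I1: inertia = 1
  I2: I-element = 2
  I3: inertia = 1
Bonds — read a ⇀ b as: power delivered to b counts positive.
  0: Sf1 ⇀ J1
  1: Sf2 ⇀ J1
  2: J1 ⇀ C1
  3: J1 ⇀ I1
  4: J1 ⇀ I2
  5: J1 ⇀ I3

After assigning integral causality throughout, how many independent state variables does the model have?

4  (C1, I1, I2, I3 all integral)

bond 0 stroke→Sf1  (Sf1 (Sf) sets flow on bond)
bond 1 stroke→Sf2  (source Sf2 imposes f)
bond 2 stroke→J1  (C1 outputs effort q/C1)
bond 3 stroke→I1  (common-e at J1 fixed by 2)
bond 4 stroke→I2  (0-jn J1 has e-setter on 2)
bond 5 stroke→I3  (0-jn J1 has e-setter on 2)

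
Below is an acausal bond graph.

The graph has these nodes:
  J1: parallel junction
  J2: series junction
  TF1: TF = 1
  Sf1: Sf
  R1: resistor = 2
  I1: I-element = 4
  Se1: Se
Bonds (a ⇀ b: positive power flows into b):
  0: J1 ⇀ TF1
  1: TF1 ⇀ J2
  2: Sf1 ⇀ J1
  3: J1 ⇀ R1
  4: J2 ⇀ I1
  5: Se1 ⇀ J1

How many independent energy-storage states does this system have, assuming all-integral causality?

1  (I1 all integral)

b2 stroke→Sf1  (Sf1 (Sf) sets flow on bond)
b5 stroke→J1  (Se1 (Se) sets effort on bond)
b0 stroke→TF1  (J1: bond 5 brought effort, rest push out)
b3 stroke→R1  (common-e at J1 fixed by 5)
b1 stroke→J2  (through TF1, causality passes straight; one stroke at TF1)
b4 stroke→I1  (J2 needs exactly one f-in)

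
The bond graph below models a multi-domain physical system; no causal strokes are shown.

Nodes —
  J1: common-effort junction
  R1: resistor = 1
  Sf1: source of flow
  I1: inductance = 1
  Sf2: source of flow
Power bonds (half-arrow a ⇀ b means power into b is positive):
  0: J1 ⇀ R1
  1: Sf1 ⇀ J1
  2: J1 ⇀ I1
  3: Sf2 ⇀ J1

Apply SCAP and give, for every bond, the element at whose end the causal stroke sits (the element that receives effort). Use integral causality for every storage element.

#1 stroke→Sf1  (source Sf1 imposes f)
#3 stroke→Sf2  (source Sf2 imposes f)
#2 stroke→I1  (prefer integral on I1)
#0 stroke→J1  (only one effort-in slot at J1)

#0 stroke→J1
#1 stroke→Sf1
#2 stroke→I1
#3 stroke→Sf2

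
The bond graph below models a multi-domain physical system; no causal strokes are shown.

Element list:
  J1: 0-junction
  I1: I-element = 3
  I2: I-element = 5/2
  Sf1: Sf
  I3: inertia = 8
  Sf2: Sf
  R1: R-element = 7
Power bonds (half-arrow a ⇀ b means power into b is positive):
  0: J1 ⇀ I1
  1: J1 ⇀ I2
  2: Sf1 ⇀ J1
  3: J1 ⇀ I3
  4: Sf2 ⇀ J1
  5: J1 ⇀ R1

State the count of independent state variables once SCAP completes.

b2 stroke at Sf1  (Sf1 fixes flow; stroke at Sf1)
b4 stroke at Sf2  (Sf2 (Sf) sets flow on bond)
b0 stroke at I1  (I1 outputs flow p/I1)
b1 stroke at I2  (I2 integral (f out))
b3 stroke at I3  (I3: I, integral causality)
b5 stroke at J1  (J1 needs exactly one e-in)

3  (I1, I2, I3 all integral)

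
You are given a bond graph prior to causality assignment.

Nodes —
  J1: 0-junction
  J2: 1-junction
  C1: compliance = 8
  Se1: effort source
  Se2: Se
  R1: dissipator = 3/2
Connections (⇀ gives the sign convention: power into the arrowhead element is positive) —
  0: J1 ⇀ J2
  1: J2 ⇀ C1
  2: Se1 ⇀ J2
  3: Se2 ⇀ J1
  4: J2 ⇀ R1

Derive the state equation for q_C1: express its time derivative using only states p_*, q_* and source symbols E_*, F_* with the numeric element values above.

b2 stroke at J2  (Se1 fixes effort; stroke away)
b3 stroke at J1  (Se2 (Se) sets effort on bond)
b0 stroke at J2  (J1: bond 3 brought effort, rest push out)
b1 stroke at J2  (C1: C, integral causality)
b4 stroke at R1  (only one flow-in slot at J2)

dq_C1/dt = 2*E_Se1/3 + 2*E_Se2/3 - q_C1/12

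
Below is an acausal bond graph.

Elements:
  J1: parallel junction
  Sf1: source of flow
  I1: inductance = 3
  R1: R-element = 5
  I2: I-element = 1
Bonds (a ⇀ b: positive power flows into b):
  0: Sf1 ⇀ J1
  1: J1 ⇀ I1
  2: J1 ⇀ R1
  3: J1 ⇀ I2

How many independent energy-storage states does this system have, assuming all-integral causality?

2  (I1, I2 all integral)

b0 stroke→Sf1  (Sf1: flow source, stroke at near end)
b1 stroke→I1  (I1: I, integral causality)
b3 stroke→I2  (prefer integral on I2)
b2 stroke→J1  (J1: last free bond brings effort in)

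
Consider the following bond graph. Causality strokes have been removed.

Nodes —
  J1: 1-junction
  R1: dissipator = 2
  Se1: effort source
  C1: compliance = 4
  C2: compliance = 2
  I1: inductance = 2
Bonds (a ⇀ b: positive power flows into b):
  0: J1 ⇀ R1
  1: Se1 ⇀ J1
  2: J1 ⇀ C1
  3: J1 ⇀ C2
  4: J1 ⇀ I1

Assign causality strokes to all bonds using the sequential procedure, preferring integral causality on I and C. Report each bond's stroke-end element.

bond 0 stroke at J1
bond 1 stroke at J1
bond 2 stroke at J1
bond 3 stroke at J1
bond 4 stroke at I1

β1 stroke at J1  (Se1: effort source, stroke at far end)
β2 stroke at J1  (C1 integral (e out))
β3 stroke at J1  (C2: C, integral causality)
β4 stroke at I1  (I1: I, integral causality)
β0 stroke at J1  (J1: bond 4 brought flow, rest push out)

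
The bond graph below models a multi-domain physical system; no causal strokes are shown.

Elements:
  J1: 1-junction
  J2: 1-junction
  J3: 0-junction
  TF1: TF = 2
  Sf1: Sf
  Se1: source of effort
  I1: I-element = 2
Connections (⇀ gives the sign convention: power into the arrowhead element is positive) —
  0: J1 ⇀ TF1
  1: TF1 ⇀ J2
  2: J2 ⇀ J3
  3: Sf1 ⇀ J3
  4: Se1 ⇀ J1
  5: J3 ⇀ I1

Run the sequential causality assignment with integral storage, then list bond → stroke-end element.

b0 stroke→TF1
b1 stroke→J2
b2 stroke→J3
b3 stroke→Sf1
b4 stroke→J1
b5 stroke→I1

b3 |Sf1  (Sf1 fixes flow; stroke at Sf1)
b4 |J1  (Se1: effort source, stroke at far end)
b0 |TF1  (J1 needs exactly one f-in)
b1 |J2  (through TF1, causality passes straight; one stroke at TF1)
b2 |J3  (J2: last free bond brings flow in)
b5 |I1  (common-e at J3 fixed by 2)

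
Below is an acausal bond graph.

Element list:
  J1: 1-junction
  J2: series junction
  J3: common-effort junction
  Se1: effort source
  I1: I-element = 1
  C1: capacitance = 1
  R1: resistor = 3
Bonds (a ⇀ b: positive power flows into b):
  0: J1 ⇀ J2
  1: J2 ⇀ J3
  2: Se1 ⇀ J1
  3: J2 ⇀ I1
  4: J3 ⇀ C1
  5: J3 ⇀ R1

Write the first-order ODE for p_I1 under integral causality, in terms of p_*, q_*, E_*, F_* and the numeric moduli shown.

bond 2 |J1  (Se1 (Se) sets effort on bond)
bond 0 |J2  (J1: last free bond brings flow in)
bond 3 |I1  (I1 outputs flow p/I1)
bond 1 |J2  (J2 flow already set via bond 3)
bond 4 |J3  (C1: C, integral causality)
bond 5 |R1  (J3: bond 4 brought effort, rest push out)

dp_I1/dt = E_Se1 - q_C1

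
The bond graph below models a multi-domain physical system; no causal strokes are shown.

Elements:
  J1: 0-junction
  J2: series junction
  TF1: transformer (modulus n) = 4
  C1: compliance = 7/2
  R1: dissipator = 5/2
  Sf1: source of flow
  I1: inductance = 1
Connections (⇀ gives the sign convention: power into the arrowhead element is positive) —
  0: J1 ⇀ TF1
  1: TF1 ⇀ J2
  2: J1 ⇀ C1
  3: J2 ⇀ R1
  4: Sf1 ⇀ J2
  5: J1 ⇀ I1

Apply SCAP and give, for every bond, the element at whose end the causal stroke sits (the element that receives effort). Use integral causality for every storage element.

β4 |Sf1  (Sf1 fixes flow; stroke at Sf1)
β1 |J2  (J2: bond 4 brought flow, rest push out)
β3 |J2  (J2: bond 4 brought flow, rest push out)
β0 |TF1  (TF1: transformer flips bond 1)
β2 |J1  (C1 outputs effort q/C1)
β5 |I1  (J1 effort already set via bond 2)

b0 |TF1
b1 |J2
b2 |J1
b3 |J2
b4 |Sf1
b5 |I1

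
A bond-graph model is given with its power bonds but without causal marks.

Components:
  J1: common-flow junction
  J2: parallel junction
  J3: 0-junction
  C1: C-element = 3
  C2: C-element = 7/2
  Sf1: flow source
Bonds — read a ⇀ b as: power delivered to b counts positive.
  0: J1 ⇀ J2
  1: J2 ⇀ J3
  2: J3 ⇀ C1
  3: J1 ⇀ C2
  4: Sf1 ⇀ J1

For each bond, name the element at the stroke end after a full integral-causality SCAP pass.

b4 →Sf1  (Sf1 (Sf) sets flow on bond)
b0 →J1  (J1: bond 4 brought flow, rest push out)
b3 →J1  (1-jn J1 has f-setter on 4)
b1 →J2  (closing 0-jn rule on J2)
b2 →J3  (only one effort-in slot at J3)

β0 stroke at J1
β1 stroke at J2
β2 stroke at J3
β3 stroke at J1
β4 stroke at Sf1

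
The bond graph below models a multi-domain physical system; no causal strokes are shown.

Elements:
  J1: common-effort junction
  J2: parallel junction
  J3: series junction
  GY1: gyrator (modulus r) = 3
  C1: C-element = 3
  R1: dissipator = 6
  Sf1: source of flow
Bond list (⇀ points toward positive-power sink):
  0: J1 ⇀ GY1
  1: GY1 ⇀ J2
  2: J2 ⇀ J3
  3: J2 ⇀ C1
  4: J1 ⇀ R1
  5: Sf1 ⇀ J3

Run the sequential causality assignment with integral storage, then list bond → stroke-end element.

#0 stroke at GY1
#1 stroke at GY1
#2 stroke at J3
#3 stroke at J2
#4 stroke at J1
#5 stroke at Sf1

b5 stroke→Sf1  (source Sf1 imposes f)
b2 stroke→J3  (common-f at J3 fixed by 5)
b3 stroke→J2  (C1 outputs effort q/C1)
b1 stroke→GY1  (0-jn J2 has e-setter on 3)
b0 stroke→GY1  (GY1 both-in/both-out from 1)
b4 stroke→J1  (closing 0-jn rule on J1)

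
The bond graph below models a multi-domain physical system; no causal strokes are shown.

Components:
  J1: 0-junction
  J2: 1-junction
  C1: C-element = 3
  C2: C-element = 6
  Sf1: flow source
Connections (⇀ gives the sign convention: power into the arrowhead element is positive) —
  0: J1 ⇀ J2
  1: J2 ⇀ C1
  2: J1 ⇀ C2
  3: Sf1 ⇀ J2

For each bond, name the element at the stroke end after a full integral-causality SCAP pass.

bond 0 →J2
bond 1 →J2
bond 2 →J1
bond 3 →Sf1

#3 |Sf1  (Sf1 (Sf) sets flow on bond)
#0 |J2  (1-jn J2 has f-setter on 3)
#1 |J2  (1-jn J2 has f-setter on 3)
#2 |J1  (J1 needs exactly one e-in)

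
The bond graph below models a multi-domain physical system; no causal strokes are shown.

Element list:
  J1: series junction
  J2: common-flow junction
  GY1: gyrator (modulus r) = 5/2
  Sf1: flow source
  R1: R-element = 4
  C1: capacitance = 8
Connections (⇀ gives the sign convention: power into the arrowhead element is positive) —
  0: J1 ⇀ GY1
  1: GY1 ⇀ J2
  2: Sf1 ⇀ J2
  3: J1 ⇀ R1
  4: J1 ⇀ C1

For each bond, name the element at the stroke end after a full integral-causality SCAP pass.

β2 stroke at Sf1  (Sf1: flow source, stroke at near end)
β1 stroke at J2  (J2 flow already set via bond 2)
β0 stroke at J1  (GY1: gyrator matches bond 1)
β4 stroke at J1  (prefer integral on C1)
β3 stroke at R1  (J1 needs exactly one f-in)

β0 stroke→J1
β1 stroke→J2
β2 stroke→Sf1
β3 stroke→R1
β4 stroke→J1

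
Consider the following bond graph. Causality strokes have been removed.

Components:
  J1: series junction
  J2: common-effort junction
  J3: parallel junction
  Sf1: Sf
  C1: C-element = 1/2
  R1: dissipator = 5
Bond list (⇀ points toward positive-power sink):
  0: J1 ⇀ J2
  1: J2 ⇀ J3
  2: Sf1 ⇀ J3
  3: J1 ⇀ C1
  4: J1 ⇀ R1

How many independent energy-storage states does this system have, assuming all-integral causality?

β2 |Sf1  (Sf1 (Sf) sets flow on bond)
β1 |J3  (J3: last free bond brings effort in)
β0 |J2  (only one effort-in slot at J2)
β3 |J1  (J1: bond 0 brought flow, rest push out)
β4 |J1  (J1 flow already set via bond 0)

1  (C1 all integral)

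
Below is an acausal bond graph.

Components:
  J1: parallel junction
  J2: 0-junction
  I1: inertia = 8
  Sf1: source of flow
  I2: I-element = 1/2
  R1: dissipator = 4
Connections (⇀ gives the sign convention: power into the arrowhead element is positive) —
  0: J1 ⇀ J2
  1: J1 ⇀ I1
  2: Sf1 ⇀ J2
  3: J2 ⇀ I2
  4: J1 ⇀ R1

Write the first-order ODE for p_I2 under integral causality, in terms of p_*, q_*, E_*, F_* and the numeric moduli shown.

bond 2 stroke at Sf1  (Sf1 fixes flow; stroke at Sf1)
bond 1 stroke at I1  (I1 outputs flow p/I1)
bond 3 stroke at I2  (I2 outputs flow p/I2)
bond 0 stroke at J2  (closing 0-jn rule on J2)
bond 4 stroke at J1  (J1: last free bond brings effort in)

dp_I2/dt = 4*F_Sf1 - p_I1/2 - 8*p_I2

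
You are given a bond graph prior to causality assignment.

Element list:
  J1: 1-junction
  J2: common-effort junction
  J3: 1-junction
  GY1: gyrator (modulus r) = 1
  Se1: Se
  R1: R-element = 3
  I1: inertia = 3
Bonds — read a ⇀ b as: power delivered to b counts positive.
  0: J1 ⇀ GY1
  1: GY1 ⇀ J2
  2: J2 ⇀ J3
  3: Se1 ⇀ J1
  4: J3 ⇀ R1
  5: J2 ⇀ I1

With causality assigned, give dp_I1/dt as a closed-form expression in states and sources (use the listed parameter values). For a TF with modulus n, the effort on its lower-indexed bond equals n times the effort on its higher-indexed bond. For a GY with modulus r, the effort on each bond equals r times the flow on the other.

bond 3 →J1  (Se1 fixes effort; stroke away)
bond 0 →GY1  (J1: last free bond brings flow in)
bond 1 →GY1  (GY1 both-in/both-out from 0)
bond 5 →I1  (I1 outputs flow p/I1)
bond 2 →J2  (J2: last free bond brings effort in)
bond 4 →J3  (J3 flow already set via bond 2)

dp_I1/dt = 3*E_Se1 - p_I1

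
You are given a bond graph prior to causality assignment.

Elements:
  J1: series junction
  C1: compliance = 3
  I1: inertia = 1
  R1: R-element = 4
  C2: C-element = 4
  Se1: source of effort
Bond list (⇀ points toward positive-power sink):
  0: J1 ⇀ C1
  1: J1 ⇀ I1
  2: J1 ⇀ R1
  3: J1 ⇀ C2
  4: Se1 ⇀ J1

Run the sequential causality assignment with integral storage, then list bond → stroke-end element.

β4 stroke at J1  (source Se1 imposes e)
β0 stroke at J1  (prefer integral on C1)
β1 stroke at I1  (I1 outputs flow p/I1)
β2 stroke at J1  (J1 flow already set via bond 1)
β3 stroke at J1  (1-jn J1 has f-setter on 1)

#0 stroke at J1
#1 stroke at I1
#2 stroke at J1
#3 stroke at J1
#4 stroke at J1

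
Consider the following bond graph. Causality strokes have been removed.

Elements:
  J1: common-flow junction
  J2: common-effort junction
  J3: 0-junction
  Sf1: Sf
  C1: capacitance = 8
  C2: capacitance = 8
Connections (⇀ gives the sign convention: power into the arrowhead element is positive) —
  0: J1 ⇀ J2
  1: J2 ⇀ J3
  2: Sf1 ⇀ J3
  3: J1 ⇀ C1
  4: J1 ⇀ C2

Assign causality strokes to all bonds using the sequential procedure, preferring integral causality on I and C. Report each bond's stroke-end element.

bond 0 |J2
bond 1 |J3
bond 2 |Sf1
bond 3 |J1
bond 4 |J1

bond 2 stroke→Sf1  (source Sf1 imposes f)
bond 1 stroke→J3  (only one effort-in slot at J3)
bond 0 stroke→J2  (only one effort-in slot at J2)
bond 3 stroke→J1  (J1: bond 0 brought flow, rest push out)
bond 4 stroke→J1  (1-jn J1 has f-setter on 0)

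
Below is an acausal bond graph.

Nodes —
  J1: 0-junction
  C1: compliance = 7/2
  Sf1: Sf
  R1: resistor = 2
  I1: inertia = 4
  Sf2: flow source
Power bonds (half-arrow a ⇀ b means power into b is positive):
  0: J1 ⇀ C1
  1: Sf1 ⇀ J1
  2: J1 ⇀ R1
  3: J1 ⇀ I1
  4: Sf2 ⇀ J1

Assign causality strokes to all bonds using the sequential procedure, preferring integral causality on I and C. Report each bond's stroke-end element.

#1 →Sf1  (Sf1 (Sf) sets flow on bond)
#4 →Sf2  (Sf2 (Sf) sets flow on bond)
#0 →J1  (prefer integral on C1)
#2 →R1  (0-jn J1 has e-setter on 0)
#3 →I1  (J1: bond 0 brought effort, rest push out)

bond 0 |J1
bond 1 |Sf1
bond 2 |R1
bond 3 |I1
bond 4 |Sf2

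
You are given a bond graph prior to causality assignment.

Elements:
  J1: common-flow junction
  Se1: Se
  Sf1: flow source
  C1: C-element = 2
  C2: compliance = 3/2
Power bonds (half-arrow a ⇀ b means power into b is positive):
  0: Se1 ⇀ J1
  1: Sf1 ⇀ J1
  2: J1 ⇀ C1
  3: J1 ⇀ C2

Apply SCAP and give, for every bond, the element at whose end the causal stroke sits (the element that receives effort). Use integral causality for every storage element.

bond 0 →J1
bond 1 →Sf1
bond 2 →J1
bond 3 →J1

β0 →J1  (Se1: effort source, stroke at far end)
β1 →Sf1  (Sf1 fixes flow; stroke at Sf1)
β2 →J1  (J1 flow already set via bond 1)
β3 →J1  (1-jn J1 has f-setter on 1)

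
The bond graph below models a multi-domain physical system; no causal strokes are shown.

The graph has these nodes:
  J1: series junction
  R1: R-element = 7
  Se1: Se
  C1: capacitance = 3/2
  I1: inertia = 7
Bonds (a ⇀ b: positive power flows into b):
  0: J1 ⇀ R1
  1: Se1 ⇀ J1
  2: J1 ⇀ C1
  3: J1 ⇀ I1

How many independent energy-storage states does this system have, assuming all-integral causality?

2  (C1, I1 all integral)

#1 |J1  (Se1 fixes effort; stroke away)
#2 |J1  (C1 integral (e out))
#3 |I1  (prefer integral on I1)
#0 |J1  (common-f at J1 fixed by 3)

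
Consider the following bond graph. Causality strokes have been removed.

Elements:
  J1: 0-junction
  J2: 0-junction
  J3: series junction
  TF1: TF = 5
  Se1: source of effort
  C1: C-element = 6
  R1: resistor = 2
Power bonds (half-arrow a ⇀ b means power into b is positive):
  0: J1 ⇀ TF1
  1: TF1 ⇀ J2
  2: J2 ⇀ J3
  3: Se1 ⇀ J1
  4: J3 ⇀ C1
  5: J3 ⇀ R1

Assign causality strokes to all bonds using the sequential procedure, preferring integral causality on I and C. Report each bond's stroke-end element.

#3 stroke→J1  (Se1: effort source, stroke at far end)
#0 stroke→TF1  (J1 effort already set via bond 3)
#1 stroke→J2  (TF TF1: opposite of bond 0)
#2 stroke→J3  (J2 effort already set via bond 1)
#4 stroke→J3  (C1 outputs effort q/C1)
#5 stroke→R1  (J3 needs exactly one f-in)

#0 stroke→TF1
#1 stroke→J2
#2 stroke→J3
#3 stroke→J1
#4 stroke→J3
#5 stroke→R1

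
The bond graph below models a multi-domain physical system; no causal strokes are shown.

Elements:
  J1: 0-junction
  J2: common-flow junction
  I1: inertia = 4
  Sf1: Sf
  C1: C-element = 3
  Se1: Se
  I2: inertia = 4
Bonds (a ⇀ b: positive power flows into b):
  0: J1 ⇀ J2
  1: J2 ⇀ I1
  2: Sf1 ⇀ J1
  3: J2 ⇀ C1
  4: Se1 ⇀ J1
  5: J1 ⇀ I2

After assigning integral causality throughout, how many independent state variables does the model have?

3  (C1, I1, I2 all integral)

bond 2 |Sf1  (Sf1 (Sf) sets flow on bond)
bond 4 |J1  (source Se1 imposes e)
bond 0 |J2  (common-e at J1 fixed by 4)
bond 5 |I2  (J1: bond 4 brought effort, rest push out)
bond 1 |I1  (I1 integral (f out))
bond 3 |J2  (common-f at J2 fixed by 1)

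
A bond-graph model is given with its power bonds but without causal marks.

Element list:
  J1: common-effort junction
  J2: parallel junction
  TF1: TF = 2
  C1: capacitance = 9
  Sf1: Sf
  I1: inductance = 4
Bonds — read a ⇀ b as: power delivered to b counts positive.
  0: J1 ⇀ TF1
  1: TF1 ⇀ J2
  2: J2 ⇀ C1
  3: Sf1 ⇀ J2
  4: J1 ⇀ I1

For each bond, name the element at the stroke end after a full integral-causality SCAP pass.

bond 0 →J1
bond 1 →TF1
bond 2 →J2
bond 3 →Sf1
bond 4 →I1

bond 3 stroke at Sf1  (source Sf1 imposes f)
bond 2 stroke at J2  (C1 outputs effort q/C1)
bond 1 stroke at TF1  (common-e at J2 fixed by 2)
bond 0 stroke at J1  (TF1: transformer flips bond 1)
bond 4 stroke at I1  (common-e at J1 fixed by 0)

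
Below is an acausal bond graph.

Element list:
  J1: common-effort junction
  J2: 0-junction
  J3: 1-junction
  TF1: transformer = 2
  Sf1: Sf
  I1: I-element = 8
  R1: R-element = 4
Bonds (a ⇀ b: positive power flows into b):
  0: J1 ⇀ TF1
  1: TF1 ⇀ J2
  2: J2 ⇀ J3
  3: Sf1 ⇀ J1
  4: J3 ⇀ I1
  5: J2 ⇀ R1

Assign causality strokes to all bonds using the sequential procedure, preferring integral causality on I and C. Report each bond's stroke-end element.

bond 0 stroke at J1
bond 1 stroke at TF1
bond 2 stroke at J3
bond 3 stroke at Sf1
bond 4 stroke at I1
bond 5 stroke at J2

b3 →Sf1  (Sf1: flow source, stroke at near end)
b0 →J1  (closing 0-jn rule on J1)
b1 →TF1  (TF1: transformer flips bond 0)
b4 →I1  (prefer integral on I1)
b2 →J3  (1-jn J3 has f-setter on 4)
b5 →J2  (only one effort-in slot at J2)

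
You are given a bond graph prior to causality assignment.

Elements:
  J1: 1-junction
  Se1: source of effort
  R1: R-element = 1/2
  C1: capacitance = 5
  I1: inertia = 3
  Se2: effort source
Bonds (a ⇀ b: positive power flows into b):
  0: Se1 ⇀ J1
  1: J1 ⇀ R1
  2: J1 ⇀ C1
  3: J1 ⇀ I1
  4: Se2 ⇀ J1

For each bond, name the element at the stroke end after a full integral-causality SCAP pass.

β0 stroke at J1  (Se1 fixes effort; stroke away)
β4 stroke at J1  (source Se2 imposes e)
β2 stroke at J1  (C1: C, integral causality)
β3 stroke at I1  (I1 outputs flow p/I1)
β1 stroke at J1  (common-f at J1 fixed by 3)

β0 stroke→J1
β1 stroke→J1
β2 stroke→J1
β3 stroke→I1
β4 stroke→J1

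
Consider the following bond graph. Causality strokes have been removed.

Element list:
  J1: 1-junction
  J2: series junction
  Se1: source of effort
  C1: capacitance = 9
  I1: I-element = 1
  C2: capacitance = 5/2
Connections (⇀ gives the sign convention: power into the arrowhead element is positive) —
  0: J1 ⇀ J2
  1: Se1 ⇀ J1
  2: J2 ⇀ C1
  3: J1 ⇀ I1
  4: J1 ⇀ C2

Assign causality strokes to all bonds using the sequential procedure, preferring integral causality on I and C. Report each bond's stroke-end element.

b1 →J1  (Se1 fixes effort; stroke away)
b2 →J2  (prefer integral on C1)
b0 →J1  (closing 1-jn rule on J2)
b3 →I1  (prefer integral on I1)
b4 →J1  (common-f at J1 fixed by 3)

b0 stroke at J1
b1 stroke at J1
b2 stroke at J2
b3 stroke at I1
b4 stroke at J1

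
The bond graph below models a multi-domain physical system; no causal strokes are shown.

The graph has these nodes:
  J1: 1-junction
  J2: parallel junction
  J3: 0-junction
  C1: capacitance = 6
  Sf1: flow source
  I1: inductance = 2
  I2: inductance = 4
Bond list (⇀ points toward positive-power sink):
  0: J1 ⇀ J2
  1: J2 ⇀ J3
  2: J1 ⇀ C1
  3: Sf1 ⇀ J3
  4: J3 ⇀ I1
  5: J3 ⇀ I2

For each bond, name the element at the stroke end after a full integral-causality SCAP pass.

b3 →Sf1  (Sf1: flow source, stroke at near end)
b2 →J1  (C1 outputs effort q/C1)
b0 →J2  (closing 1-jn rule on J1)
b1 →J3  (J2 effort already set via bond 0)
b4 →I1  (common-e at J3 fixed by 1)
b5 →I2  (common-e at J3 fixed by 1)

#0 →J2
#1 →J3
#2 →J1
#3 →Sf1
#4 →I1
#5 →I2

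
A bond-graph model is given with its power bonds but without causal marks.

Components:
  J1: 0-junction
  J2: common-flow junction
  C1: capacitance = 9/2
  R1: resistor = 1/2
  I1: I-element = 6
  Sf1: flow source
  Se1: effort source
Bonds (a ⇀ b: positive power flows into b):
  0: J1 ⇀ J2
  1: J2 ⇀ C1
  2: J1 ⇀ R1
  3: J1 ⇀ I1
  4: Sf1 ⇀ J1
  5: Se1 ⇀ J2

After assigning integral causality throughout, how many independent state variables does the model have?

2  (C1, I1 all integral)

b4 |Sf1  (Sf1 fixes flow; stroke at Sf1)
b5 |J2  (Se1: effort source, stroke at far end)
b1 |J2  (C1 outputs effort q/C1)
b0 |J1  (closing 1-jn rule on J2)
b2 |R1  (common-e at J1 fixed by 0)
b3 |I1  (common-e at J1 fixed by 0)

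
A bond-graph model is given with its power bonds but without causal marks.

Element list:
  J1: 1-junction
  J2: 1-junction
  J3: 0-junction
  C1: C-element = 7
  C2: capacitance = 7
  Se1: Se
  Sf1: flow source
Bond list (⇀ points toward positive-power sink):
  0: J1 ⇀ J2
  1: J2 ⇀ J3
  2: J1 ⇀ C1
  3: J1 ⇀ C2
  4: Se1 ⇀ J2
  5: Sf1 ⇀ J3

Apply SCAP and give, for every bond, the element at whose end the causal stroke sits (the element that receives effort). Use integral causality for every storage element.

b4 stroke→J2  (Se1 fixes effort; stroke away)
b5 stroke→Sf1  (Sf1 fixes flow; stroke at Sf1)
b1 stroke→J3  (only one effort-in slot at J3)
b0 stroke→J2  (J2: bond 1 brought flow, rest push out)
b2 stroke→J1  (1-jn J1 has f-setter on 0)
b3 stroke→J1  (J1 flow already set via bond 0)

bond 0 |J2
bond 1 |J3
bond 2 |J1
bond 3 |J1
bond 4 |J2
bond 5 |Sf1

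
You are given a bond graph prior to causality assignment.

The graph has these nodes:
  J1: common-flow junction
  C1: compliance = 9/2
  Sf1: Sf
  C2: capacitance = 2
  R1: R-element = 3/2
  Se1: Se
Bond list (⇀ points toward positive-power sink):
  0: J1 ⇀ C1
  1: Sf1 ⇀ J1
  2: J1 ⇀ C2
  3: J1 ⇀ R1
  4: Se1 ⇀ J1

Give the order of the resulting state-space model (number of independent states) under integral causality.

bond 1 stroke→Sf1  (Sf1 (Sf) sets flow on bond)
bond 4 stroke→J1  (Se1 fixes effort; stroke away)
bond 0 stroke→J1  (common-f at J1 fixed by 1)
bond 2 stroke→J1  (1-jn J1 has f-setter on 1)
bond 3 stroke→J1  (common-f at J1 fixed by 1)

2  (C1, C2 all integral)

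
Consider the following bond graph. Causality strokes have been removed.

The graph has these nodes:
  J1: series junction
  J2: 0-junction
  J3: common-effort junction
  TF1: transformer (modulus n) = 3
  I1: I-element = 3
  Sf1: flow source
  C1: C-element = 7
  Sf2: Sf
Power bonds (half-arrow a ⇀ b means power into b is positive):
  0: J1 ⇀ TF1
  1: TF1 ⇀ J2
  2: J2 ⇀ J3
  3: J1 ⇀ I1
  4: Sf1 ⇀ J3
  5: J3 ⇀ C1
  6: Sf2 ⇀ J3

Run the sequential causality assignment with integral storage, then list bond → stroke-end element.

b0 stroke→J1
b1 stroke→TF1
b2 stroke→J2
b3 stroke→I1
b4 stroke→Sf1
b5 stroke→J3
b6 stroke→Sf2

bond 4 stroke at Sf1  (source Sf1 imposes f)
bond 6 stroke at Sf2  (Sf2 (Sf) sets flow on bond)
bond 3 stroke at I1  (I1: I, integral causality)
bond 0 stroke at J1  (J1: bond 3 brought flow, rest push out)
bond 1 stroke at TF1  (TF TF1: opposite of bond 0)
bond 2 stroke at J2  (closing 0-jn rule on J2)
bond 5 stroke at J3  (J3 needs exactly one e-in)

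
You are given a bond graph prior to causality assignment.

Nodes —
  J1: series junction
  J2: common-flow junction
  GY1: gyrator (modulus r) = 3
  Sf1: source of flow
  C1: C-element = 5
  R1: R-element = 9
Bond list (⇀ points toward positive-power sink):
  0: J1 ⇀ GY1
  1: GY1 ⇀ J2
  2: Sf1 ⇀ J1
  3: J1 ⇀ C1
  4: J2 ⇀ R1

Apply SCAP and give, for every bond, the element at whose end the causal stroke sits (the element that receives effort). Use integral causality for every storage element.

b0 stroke at J1
b1 stroke at J2
b2 stroke at Sf1
b3 stroke at J1
b4 stroke at R1

β2 stroke→Sf1  (Sf1 fixes flow; stroke at Sf1)
β0 stroke→J1  (J1 flow already set via bond 2)
β3 stroke→J1  (J1 flow already set via bond 2)
β1 stroke→J2  (GY1: gyrator matches bond 0)
β4 stroke→R1  (J2 needs exactly one f-in)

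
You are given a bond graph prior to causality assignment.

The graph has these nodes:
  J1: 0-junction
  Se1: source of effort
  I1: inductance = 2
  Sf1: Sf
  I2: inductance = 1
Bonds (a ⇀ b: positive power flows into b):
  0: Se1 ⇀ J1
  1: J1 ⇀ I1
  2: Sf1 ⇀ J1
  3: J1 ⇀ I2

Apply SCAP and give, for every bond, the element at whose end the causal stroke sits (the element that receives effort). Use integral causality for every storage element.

b0 stroke at J1
b1 stroke at I1
b2 stroke at Sf1
b3 stroke at I2

β0 stroke at J1  (Se1 fixes effort; stroke away)
β2 stroke at Sf1  (Sf1: flow source, stroke at near end)
β1 stroke at I1  (J1: bond 0 brought effort, rest push out)
β3 stroke at I2  (0-jn J1 has e-setter on 0)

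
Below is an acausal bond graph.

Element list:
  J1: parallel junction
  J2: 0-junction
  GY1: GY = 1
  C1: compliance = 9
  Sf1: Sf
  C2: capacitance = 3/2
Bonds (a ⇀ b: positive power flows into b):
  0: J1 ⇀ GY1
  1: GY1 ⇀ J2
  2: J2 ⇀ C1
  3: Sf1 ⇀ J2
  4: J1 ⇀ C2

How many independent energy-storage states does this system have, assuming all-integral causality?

2  (C1, C2 all integral)

bond 3 stroke at Sf1  (source Sf1 imposes f)
bond 2 stroke at J2  (C1: C, integral causality)
bond 1 stroke at GY1  (J2 effort already set via bond 2)
bond 0 stroke at GY1  (through GY1, causality inverts; strokes same side of GY1)
bond 4 stroke at J1  (J1: last free bond brings effort in)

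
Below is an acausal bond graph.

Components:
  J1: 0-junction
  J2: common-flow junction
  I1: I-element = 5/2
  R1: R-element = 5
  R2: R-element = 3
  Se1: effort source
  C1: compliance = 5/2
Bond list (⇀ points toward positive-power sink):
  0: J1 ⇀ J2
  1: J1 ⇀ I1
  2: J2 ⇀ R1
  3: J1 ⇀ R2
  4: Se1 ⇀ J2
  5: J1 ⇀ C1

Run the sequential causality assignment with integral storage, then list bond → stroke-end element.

bond 4 →J2  (Se1 (Se) sets effort on bond)
bond 1 →I1  (I1 integral (f out))
bond 5 →J1  (prefer integral on C1)
bond 0 →J2  (J1 effort already set via bond 5)
bond 3 →R2  (common-e at J1 fixed by 5)
bond 2 →R1  (J2 needs exactly one f-in)

β0 |J2
β1 |I1
β2 |R1
β3 |R2
β4 |J2
β5 |J1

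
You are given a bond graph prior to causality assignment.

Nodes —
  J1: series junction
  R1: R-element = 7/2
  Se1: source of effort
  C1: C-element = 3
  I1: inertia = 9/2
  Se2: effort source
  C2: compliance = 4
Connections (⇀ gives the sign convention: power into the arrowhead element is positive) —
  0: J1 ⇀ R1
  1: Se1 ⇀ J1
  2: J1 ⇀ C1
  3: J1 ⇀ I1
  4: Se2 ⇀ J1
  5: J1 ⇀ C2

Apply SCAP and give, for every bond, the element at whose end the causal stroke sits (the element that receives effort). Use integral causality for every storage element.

b0 |J1
b1 |J1
b2 |J1
b3 |I1
b4 |J1
b5 |J1

β1 stroke→J1  (source Se1 imposes e)
β4 stroke→J1  (Se2 (Se) sets effort on bond)
β2 stroke→J1  (C1 outputs effort q/C1)
β3 stroke→I1  (prefer integral on I1)
β0 stroke→J1  (J1 flow already set via bond 3)
β5 stroke→J1  (1-jn J1 has f-setter on 3)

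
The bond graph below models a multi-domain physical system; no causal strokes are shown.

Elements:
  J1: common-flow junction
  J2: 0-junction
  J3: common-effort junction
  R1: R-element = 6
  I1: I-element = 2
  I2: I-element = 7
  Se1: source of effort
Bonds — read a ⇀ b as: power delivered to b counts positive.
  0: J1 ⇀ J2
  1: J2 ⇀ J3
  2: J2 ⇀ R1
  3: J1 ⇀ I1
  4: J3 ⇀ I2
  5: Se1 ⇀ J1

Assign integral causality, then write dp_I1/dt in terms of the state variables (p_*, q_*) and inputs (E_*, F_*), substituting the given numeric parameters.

b5 stroke→J1  (source Se1 imposes e)
b3 stroke→I1  (I1 outputs flow p/I1)
b0 stroke→J1  (common-f at J1 fixed by 3)
b4 stroke→I2  (I2 integral (f out))
b1 stroke→J3  (only one effort-in slot at J3)
b2 stroke→J2  (J2: last free bond brings effort in)

dp_I1/dt = E_Se1 - 3*p_I1 + 6*p_I2/7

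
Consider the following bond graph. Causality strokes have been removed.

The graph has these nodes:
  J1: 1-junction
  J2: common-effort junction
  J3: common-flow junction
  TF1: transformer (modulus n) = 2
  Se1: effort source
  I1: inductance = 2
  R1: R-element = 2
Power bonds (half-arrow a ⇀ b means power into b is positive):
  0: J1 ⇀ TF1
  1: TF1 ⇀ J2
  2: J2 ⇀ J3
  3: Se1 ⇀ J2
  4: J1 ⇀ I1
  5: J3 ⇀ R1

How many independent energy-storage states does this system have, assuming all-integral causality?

1  (I1 all integral)

b3 →J2  (Se1 (Se) sets effort on bond)
b1 →TF1  (common-e at J2 fixed by 3)
b2 →J3  (common-e at J2 fixed by 3)
b5 →R1  (J3 needs exactly one f-in)
b0 →J1  (TF TF1: opposite of bond 1)
b4 →I1  (closing 1-jn rule on J1)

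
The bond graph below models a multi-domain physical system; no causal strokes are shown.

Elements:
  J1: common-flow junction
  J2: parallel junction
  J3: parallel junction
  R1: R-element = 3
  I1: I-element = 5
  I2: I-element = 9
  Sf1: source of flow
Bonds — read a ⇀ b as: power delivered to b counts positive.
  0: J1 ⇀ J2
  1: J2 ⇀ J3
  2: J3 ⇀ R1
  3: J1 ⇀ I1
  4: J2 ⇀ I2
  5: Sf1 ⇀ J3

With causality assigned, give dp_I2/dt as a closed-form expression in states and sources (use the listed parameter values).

β5 stroke→Sf1  (Sf1 (Sf) sets flow on bond)
β3 stroke→I1  (I1: I, integral causality)
β0 stroke→J1  (common-f at J1 fixed by 3)
β4 stroke→I2  (I2 outputs flow p/I2)
β1 stroke→J2  (closing 0-jn rule on J2)
β2 stroke→J3  (J3: last free bond brings effort in)

dp_I2/dt = 3*F_Sf1 + 3*p_I1/5 - p_I2/3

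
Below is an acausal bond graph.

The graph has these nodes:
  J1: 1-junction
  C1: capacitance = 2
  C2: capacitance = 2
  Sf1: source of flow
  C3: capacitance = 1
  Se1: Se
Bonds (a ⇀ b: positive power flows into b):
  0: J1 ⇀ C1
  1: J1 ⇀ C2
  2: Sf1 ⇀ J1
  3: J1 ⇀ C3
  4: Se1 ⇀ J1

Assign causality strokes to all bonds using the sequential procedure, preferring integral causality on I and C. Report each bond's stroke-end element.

b0 |J1
b1 |J1
b2 |Sf1
b3 |J1
b4 |J1

#2 stroke→Sf1  (source Sf1 imposes f)
#4 stroke→J1  (source Se1 imposes e)
#0 stroke→J1  (common-f at J1 fixed by 2)
#1 stroke→J1  (J1 flow already set via bond 2)
#3 stroke→J1  (J1 flow already set via bond 2)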